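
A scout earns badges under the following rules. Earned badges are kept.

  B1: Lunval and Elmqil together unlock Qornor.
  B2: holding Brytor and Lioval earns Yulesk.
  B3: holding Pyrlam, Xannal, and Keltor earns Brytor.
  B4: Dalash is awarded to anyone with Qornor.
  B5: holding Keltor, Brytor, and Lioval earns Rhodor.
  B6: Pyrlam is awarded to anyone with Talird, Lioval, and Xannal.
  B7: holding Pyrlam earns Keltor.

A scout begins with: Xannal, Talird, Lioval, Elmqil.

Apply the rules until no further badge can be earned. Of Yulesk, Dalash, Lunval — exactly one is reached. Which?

With Talird, Lioval, and Xannal, Pyrlam is earned (B6).
With Pyrlam, Keltor is earned (B7).
With Pyrlam, Xannal, and Keltor, Brytor is earned (B3).
With Brytor and Lioval, Yulesk is earned (B2).
No rule produces Lunval, and it is not given. Dalash would need Qornor (B4), but Qornor is never earned.

Yulesk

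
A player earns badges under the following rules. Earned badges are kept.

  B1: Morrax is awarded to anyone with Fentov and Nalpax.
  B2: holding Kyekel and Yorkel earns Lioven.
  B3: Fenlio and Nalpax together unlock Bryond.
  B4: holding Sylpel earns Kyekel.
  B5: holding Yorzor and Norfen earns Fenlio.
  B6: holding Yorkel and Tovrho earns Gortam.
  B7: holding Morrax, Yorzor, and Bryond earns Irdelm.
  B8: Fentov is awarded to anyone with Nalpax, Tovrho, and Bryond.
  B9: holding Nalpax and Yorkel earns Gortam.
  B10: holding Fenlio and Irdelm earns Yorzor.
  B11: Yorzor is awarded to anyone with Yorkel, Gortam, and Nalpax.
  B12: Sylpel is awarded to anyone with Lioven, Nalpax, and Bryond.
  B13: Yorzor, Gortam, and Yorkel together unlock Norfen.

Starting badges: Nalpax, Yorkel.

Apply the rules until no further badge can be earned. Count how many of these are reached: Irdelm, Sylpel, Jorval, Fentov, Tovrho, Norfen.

1

With Nalpax and Yorkel, Gortam is earned (B9).
With Yorkel, Gortam, and Nalpax, Yorzor is earned (B11).
With Yorzor, Gortam, and Yorkel, Norfen is earned (B13).
Irdelm would need Morrax, Yorzor, and Bryond (B7), but Morrax is never earned.
Sylpel would need Lioven, Nalpax, and Bryond (B12), but Lioven is never earned.
No rule produces Jorval, and it is not given.
Fentov would need Nalpax, Tovrho, and Bryond (B8), but Tovrho is never earned.
No rule produces Tovrho, and it is not given.
Norfen: reached.
Reached: Norfen — 1 of the 6.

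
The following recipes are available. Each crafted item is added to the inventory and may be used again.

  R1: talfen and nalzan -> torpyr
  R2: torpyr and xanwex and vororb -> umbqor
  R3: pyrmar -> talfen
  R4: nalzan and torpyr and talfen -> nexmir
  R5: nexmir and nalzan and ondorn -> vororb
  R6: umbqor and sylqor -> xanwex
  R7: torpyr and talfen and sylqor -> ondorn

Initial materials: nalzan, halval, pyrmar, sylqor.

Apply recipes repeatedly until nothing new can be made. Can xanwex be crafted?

No

xanwex would need umbqor and sylqor (R6), but umbqor is never obtained.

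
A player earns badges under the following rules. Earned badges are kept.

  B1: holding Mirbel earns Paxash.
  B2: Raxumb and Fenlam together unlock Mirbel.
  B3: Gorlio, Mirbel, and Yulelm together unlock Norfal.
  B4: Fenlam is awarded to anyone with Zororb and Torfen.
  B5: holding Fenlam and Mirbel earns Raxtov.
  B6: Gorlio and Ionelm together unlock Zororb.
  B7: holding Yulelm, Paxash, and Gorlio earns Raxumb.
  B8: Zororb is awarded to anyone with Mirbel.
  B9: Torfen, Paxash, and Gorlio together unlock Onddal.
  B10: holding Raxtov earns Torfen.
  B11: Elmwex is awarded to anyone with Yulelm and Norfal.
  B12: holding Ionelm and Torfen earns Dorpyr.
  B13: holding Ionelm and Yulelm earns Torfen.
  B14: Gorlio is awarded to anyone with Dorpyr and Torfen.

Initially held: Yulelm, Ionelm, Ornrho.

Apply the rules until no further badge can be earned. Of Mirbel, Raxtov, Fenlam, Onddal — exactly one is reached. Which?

Fenlam

With Ionelm and Yulelm, Torfen is earned (B13).
With Ionelm and Torfen, Dorpyr is earned (B12).
With Dorpyr and Torfen, Gorlio is earned (B14).
With Gorlio and Ionelm, Zororb is earned (B6).
With Zororb and Torfen, Fenlam is earned (B4).
Raxtov would need Fenlam and Mirbel (B5), but Mirbel is never earned. Mirbel would need Raxumb and Fenlam (B2), but Raxumb is never earned. Onddal would need Torfen, Paxash, and Gorlio (B9), but Paxash is never earned.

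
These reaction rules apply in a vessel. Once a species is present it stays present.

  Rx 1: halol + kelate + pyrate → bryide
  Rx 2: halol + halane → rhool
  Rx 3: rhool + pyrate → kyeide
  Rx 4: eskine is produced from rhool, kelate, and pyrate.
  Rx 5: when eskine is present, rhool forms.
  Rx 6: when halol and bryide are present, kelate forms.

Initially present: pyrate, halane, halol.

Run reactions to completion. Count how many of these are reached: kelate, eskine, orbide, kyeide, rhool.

2

halol and halane present → rhool forms (Rx 2).
rhool and pyrate present → kyeide forms (Rx 3).
kelate would need halol and bryide (Rx 6), but bryide never forms.
eskine would need rhool, kelate, and pyrate (Rx 4), but kelate never forms.
No rule produces orbide, and it is not given.
kyeide: reached.
rhool: reached.
Reached: kyeide and rhool — 2 of the 5.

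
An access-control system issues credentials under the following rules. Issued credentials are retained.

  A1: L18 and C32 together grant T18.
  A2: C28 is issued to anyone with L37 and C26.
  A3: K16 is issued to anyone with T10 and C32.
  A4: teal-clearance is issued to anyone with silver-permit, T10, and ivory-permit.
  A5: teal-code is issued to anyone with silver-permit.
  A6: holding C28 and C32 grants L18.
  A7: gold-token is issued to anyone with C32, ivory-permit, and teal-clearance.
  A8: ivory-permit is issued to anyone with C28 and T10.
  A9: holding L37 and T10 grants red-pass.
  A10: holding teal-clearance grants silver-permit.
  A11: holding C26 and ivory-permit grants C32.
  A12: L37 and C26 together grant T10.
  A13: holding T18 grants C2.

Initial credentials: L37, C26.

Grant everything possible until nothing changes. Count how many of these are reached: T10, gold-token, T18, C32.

Holding L37 and C26 grants C28 (A2).
Holding L37 and C26 grants T10 (A12).
Holding C28 and T10 grants ivory-permit (A8).
Holding C26 and ivory-permit grants C32 (A11).
Holding C28 and C32 grants L18 (A6).
Holding L18 and C32 grants T18 (A1).
T10: reached.
gold-token would need C32, ivory-permit, and teal-clearance (A7), but teal-clearance is never granted.
T18: reached.
C32: reached.
Reached: T10, T18, and C32 — 3 of the 4.

3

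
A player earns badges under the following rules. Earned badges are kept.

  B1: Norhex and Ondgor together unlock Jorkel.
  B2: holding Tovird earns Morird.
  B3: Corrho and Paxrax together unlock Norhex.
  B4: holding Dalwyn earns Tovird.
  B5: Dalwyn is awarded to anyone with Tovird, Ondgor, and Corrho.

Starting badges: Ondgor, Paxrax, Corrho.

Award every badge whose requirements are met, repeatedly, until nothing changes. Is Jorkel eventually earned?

With Corrho and Paxrax, Norhex is earned (B3).
With Norhex and Ondgor, Jorkel is earned (B1).

Yes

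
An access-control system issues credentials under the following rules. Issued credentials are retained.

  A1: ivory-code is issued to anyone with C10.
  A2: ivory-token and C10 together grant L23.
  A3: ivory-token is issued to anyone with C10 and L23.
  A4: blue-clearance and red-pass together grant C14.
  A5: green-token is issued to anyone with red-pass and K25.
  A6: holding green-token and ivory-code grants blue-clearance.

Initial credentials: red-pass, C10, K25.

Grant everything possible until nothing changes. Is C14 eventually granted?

Yes

Holding red-pass and K25 grants green-token (A5).
Holding C10 grants ivory-code (A1).
Holding green-token and ivory-code grants blue-clearance (A6).
Holding blue-clearance and red-pass grants C14 (A4).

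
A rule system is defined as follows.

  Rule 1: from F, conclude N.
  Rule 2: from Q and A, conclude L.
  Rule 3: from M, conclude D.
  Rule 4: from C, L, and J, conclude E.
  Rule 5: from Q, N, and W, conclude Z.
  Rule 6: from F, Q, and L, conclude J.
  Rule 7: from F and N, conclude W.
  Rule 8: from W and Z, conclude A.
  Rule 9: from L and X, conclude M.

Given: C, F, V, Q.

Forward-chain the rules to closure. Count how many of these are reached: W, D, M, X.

1

F holds, so N follows (Rule 1).
From F and N, Rule 7 gives W.
W: reached.
D would need M (Rule 3), but M is never established.
M would need L and X (Rule 9), but X is never established.
No rule produces X, and it is not given.
Reached: W — 1 of the 4.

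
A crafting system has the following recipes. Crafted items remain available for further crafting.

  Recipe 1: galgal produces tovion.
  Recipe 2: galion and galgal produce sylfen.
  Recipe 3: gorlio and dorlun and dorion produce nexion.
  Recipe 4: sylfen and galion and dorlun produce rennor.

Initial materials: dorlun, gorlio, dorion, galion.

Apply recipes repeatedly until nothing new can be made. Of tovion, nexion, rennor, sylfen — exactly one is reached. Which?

Using Recipe 3, gorlio, dorlun, and dorion make nexion.
rennor would need sylfen, galion, and dorlun (Recipe 4), but sylfen is never obtained. sylfen would need galion and galgal (Recipe 2), but galgal is never obtained. tovion would need galgal (Recipe 1), but galgal is never obtained.

nexion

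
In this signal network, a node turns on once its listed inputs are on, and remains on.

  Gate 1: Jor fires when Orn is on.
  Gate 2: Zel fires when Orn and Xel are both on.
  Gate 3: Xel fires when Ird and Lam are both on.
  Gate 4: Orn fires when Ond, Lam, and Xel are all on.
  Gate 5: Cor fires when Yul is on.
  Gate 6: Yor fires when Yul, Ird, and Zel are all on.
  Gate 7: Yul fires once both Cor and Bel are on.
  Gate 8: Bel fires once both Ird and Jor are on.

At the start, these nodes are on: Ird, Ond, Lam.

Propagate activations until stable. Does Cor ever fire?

Cor would need Yul (Gate 5), but Yul never turns on.

No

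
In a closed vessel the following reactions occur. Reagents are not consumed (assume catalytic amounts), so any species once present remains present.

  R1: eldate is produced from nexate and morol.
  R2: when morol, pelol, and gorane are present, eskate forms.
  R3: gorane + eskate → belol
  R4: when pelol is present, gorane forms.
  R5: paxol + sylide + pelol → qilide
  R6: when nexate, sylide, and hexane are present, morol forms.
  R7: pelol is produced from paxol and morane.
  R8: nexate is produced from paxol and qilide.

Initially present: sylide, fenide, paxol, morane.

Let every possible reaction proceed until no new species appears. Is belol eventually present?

No

belol would need gorane and eskate (R3), but eskate never forms.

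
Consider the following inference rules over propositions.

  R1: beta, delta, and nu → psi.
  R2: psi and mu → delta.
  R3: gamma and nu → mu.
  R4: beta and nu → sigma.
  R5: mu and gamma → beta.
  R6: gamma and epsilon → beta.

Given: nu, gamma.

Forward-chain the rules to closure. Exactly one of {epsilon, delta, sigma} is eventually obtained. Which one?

sigma

gamma and nu hold, so mu follows (R3).
mu and gamma hold, so beta follows (R5).
From beta and nu, R4 gives sigma.
No rule produces epsilon, and it is not given. delta would need psi and mu (R2), but psi is never established.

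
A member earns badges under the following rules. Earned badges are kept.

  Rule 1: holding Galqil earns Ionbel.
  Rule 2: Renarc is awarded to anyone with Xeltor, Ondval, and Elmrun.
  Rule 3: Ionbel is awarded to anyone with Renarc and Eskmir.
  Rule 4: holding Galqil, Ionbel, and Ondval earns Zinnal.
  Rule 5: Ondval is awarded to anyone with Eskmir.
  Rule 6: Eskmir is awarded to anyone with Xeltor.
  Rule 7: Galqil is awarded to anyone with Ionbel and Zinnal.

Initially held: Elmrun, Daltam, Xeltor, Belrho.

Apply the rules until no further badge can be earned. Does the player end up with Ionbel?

With Xeltor, Eskmir is earned (Rule 6).
With Eskmir, Ondval is earned (Rule 5).
With Xeltor, Ondval, and Elmrun, Renarc is earned (Rule 2).
With Renarc and Eskmir, Ionbel is earned (Rule 3).

Yes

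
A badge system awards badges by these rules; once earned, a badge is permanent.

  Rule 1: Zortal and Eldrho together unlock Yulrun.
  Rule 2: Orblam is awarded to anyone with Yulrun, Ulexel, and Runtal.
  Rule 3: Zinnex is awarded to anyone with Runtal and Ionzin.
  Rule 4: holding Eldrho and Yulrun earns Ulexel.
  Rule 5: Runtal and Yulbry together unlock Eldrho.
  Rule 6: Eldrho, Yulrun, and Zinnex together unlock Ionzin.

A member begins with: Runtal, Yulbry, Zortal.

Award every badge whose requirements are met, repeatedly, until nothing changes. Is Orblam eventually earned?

With Runtal and Yulbry, Eldrho is earned (Rule 5).
With Zortal and Eldrho, Yulrun is earned (Rule 1).
With Eldrho and Yulrun, Ulexel is earned (Rule 4).
With Yulrun, Ulexel, and Runtal, Orblam is earned (Rule 2).

Yes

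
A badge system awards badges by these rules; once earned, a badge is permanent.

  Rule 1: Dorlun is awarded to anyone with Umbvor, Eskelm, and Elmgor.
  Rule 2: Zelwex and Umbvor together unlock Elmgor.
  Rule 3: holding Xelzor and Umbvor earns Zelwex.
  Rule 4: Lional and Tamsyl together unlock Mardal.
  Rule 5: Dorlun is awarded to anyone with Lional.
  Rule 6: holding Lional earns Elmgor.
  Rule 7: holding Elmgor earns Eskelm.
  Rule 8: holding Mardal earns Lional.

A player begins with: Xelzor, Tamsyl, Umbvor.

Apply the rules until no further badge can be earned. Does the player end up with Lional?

No

Lional would need Mardal (Rule 8), but Mardal is never earned.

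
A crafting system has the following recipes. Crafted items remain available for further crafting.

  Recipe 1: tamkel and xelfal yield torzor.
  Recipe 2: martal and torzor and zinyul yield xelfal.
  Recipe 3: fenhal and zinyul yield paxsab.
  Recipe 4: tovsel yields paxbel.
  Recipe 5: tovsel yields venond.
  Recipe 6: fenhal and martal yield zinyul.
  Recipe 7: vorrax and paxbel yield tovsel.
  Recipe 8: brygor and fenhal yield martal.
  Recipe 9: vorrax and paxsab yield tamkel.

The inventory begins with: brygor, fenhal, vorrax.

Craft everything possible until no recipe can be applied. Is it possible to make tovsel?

tovsel would need vorrax and paxbel (Recipe 7), but paxbel is never obtained.

No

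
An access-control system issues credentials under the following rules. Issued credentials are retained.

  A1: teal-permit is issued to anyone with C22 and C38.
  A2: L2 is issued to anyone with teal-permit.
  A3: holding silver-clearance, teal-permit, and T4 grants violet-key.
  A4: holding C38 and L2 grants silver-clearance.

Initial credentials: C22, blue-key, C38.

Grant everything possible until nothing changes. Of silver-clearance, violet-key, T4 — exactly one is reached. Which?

Holding C22 and C38 grants teal-permit (A1).
Holding teal-permit grants L2 (A2).
Holding C38 and L2 grants silver-clearance (A4).
No rule produces T4, and it is not given. violet-key would need silver-clearance, teal-permit, and T4 (A3), but T4 is never granted.

silver-clearance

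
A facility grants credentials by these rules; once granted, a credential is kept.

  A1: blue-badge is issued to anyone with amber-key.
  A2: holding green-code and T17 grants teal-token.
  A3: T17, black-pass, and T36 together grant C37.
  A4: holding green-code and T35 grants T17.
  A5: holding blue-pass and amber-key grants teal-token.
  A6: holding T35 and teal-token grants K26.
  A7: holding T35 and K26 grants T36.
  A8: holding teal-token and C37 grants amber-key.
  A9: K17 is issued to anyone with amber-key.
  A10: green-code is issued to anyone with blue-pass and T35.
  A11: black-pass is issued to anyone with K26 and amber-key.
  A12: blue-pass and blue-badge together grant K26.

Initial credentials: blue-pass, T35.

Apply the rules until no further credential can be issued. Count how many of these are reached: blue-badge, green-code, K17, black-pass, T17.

2

Holding blue-pass and T35 grants green-code (A10).
Holding green-code and T35 grants T17 (A4).
blue-badge would need amber-key (A1), but amber-key is never granted.
green-code: reached.
K17 would need amber-key (A9), but amber-key is never granted.
black-pass would need K26 and amber-key (A11), but amber-key is never granted.
T17: reached.
Reached: green-code and T17 — 2 of the 5.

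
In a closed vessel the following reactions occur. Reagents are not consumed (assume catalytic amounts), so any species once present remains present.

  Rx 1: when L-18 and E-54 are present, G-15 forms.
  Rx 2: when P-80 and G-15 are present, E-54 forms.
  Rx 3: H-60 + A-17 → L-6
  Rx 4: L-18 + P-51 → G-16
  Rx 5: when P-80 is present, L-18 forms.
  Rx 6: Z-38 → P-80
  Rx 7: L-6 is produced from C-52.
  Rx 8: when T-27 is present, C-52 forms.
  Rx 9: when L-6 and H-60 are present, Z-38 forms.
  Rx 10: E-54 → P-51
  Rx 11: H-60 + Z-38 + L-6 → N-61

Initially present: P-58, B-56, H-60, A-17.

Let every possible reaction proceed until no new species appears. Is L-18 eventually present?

H-60 and A-17 present → L-6 forms (Rx 3).
L-6 and H-60 present → Z-38 forms (Rx 9).
Z-38 present → P-80 forms (Rx 6).
P-80 present → L-18 forms (Rx 5).

Yes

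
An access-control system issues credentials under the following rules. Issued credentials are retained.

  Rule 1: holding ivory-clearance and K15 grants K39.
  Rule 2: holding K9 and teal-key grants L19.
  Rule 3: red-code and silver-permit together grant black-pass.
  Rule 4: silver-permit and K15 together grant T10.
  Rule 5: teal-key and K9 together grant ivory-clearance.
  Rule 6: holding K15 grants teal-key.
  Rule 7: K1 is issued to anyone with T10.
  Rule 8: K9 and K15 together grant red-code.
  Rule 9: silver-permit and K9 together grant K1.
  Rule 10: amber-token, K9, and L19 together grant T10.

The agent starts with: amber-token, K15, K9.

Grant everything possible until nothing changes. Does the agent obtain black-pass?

No

black-pass would need red-code and silver-permit (Rule 3), but silver-permit is never granted.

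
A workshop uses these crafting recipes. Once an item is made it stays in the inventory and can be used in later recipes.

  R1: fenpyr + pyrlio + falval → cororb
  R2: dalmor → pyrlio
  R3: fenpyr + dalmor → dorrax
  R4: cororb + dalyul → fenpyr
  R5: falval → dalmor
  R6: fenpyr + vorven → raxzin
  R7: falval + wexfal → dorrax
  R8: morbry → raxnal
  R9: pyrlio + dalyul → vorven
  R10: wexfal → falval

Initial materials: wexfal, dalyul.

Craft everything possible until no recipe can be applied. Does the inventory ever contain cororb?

No

cororb would need fenpyr, pyrlio, and falval (R1), but fenpyr is never obtained.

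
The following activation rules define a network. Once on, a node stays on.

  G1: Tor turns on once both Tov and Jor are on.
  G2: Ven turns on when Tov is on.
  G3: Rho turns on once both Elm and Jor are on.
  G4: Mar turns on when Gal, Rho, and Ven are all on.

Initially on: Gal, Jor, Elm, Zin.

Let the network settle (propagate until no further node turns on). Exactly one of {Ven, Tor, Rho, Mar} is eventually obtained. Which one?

Elm and Jor are on, so Rho turns on (G3).
Mar would need Gal, Rho, and Ven (G4), but Ven never turns on. Tor would need Tov and Jor (G1), but Tov never turns on. Ven would need Tov (G2), but Tov never turns on.

Rho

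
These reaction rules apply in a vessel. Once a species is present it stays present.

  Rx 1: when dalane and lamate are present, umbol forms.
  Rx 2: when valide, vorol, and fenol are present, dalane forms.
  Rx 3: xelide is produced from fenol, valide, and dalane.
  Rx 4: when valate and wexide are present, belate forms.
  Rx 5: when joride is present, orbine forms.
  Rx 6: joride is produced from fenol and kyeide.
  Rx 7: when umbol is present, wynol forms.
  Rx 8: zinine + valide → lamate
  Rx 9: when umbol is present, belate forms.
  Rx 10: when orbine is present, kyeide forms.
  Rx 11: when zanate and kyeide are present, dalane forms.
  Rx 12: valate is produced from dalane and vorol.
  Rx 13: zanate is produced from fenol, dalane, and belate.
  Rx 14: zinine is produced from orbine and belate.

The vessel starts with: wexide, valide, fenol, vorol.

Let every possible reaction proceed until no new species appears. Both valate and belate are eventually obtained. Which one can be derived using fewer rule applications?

valate

valate: valide, vorol, and fenol present → dalane forms (Rx 2). dalane and vorol present → valate forms (Rx 12). [2 rule applications]
belate: valide, vorol, and fenol present → dalane forms (Rx 2). dalane and vorol present → valate forms (Rx 12). valate and wexide present → belate forms (Rx 4). [3 rule applications]
valate needs fewer.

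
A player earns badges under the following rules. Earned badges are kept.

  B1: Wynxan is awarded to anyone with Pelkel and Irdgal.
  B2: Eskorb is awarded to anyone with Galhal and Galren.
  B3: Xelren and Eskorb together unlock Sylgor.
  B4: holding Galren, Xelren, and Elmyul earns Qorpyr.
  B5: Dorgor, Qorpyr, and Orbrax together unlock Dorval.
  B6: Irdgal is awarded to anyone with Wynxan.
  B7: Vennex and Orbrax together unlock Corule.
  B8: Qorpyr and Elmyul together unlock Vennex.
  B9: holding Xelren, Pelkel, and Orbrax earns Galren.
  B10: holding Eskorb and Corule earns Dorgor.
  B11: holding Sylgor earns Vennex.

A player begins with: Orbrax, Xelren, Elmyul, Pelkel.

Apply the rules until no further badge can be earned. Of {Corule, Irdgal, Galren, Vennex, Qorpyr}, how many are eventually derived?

With Xelren, Pelkel, and Orbrax, Galren is earned (B9).
With Galren, Xelren, and Elmyul, Qorpyr is earned (B4).
With Qorpyr and Elmyul, Vennex is earned (B8).
With Vennex and Orbrax, Corule is earned (B7).
Corule: reached.
Irdgal would need Wynxan (B6), but Wynxan is never earned.
Galren: reached.
Vennex: reached.
Qorpyr: reached.
Reached: Corule, Galren, Vennex, and Qorpyr — 4 of the 5.

4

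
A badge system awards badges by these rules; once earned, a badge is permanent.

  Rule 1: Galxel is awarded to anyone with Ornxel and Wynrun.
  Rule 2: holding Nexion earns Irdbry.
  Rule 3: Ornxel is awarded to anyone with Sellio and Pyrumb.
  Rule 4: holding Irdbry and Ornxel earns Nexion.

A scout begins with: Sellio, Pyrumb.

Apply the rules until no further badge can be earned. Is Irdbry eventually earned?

No

Irdbry would need Nexion (Rule 2), but Nexion is never earned.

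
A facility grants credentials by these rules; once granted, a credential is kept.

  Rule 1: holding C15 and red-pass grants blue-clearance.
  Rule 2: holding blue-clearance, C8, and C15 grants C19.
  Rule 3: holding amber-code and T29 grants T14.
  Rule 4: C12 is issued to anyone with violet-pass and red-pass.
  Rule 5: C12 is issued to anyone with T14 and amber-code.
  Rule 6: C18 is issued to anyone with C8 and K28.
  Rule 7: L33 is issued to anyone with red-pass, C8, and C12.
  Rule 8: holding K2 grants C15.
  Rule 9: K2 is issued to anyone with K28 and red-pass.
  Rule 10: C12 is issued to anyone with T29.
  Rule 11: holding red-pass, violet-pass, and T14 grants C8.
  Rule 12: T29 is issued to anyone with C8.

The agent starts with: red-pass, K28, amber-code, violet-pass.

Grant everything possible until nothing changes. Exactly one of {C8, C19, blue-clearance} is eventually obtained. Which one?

Holding K28 and red-pass grants K2 (Rule 9).
Holding K2 grants C15 (Rule 8).
Holding C15 and red-pass grants blue-clearance (Rule 1).
C8 would need red-pass, violet-pass, and T14 (Rule 11), but T14 is never granted. C19 would need blue-clearance, C8, and C15 (Rule 2), but C8 is never granted.

blue-clearance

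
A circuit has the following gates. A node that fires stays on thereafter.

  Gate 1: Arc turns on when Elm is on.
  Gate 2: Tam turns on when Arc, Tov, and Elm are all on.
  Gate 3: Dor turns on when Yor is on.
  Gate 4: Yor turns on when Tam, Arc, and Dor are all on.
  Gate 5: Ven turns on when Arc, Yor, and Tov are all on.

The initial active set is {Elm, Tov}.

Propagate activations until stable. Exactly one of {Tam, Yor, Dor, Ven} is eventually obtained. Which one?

Gate 1: Elm on → Arc on.
Arc, Tov, and Elm are on, so Tam turns on (Gate 2).
Yor would need Tam, Arc, and Dor (Gate 4), but Dor never turns on. Dor would need Yor (Gate 3), but Yor never turns on. Ven would need Arc, Yor, and Tov (Gate 5), but Yor never turns on.

Tam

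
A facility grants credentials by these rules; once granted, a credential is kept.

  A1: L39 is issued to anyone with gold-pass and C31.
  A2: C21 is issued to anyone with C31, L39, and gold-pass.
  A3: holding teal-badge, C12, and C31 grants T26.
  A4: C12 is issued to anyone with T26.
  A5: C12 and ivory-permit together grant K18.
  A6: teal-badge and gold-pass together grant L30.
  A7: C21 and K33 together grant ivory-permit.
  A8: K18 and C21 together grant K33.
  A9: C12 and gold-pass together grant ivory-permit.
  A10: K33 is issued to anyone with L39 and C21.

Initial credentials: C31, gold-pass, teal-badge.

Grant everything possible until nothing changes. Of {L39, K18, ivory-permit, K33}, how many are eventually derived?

3

Holding gold-pass and C31 grants L39 (A1).
Holding C31, L39, and gold-pass grants C21 (A2).
Holding L39 and C21 grants K33 (A10).
Holding C21 and K33 grants ivory-permit (A7).
L39: reached.
K18 would need C12 and ivory-permit (A5), but C12 is never granted.
ivory-permit: reached.
K33: reached.
Reached: L39, ivory-permit, and K33 — 3 of the 4.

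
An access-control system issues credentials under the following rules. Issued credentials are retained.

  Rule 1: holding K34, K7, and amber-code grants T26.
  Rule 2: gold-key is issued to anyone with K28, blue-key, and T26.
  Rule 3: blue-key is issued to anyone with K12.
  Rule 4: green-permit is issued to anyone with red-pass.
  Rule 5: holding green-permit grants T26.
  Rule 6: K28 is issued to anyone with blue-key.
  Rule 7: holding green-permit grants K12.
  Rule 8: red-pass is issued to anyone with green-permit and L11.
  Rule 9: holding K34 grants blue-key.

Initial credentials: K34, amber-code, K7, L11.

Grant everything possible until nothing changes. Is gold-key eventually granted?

Yes

Holding K34 grants blue-key (Rule 9).
Holding K34, K7, and amber-code grants T26 (Rule 1).
Holding blue-key grants K28 (Rule 6).
Holding K28, blue-key, and T26 grants gold-key (Rule 2).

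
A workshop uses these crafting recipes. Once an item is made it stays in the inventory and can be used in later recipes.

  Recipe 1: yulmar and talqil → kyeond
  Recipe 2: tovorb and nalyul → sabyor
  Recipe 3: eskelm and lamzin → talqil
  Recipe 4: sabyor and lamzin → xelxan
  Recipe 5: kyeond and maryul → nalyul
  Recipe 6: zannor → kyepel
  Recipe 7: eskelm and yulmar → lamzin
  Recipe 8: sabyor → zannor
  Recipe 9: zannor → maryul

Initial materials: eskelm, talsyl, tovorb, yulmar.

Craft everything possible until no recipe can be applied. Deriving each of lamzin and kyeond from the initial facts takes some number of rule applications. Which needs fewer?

lamzin: Using Recipe 7, eskelm and yulmar make lamzin. [1 rule application]
kyeond: Using Recipe 7, eskelm and yulmar make lamzin. eskelm and lamzin → talqil (Recipe 3). yulmar and talqil → kyeond (Recipe 1). [3 rule applications]
lamzin needs fewer.

lamzin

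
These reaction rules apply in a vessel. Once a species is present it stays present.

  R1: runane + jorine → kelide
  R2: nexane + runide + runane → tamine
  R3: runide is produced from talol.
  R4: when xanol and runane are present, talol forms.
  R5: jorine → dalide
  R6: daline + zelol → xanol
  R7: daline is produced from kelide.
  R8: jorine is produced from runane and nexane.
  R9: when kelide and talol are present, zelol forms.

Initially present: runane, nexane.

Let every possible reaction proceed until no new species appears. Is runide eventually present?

No

runide would need talol (R3), but talol never forms.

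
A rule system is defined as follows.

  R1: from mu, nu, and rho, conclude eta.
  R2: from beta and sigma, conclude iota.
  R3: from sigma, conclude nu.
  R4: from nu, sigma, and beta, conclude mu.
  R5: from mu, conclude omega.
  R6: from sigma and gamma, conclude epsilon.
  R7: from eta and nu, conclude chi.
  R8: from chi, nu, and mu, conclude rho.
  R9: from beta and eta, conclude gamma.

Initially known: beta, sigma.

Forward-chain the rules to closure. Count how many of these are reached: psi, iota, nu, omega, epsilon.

sigma holds, so nu follows (R3).
From beta and sigma, R2 gives iota.
nu, sigma, and beta hold, so mu follows (R4).
mu holds, so omega follows (R5).
No rule produces psi, and it is not given.
iota: reached.
nu: reached.
omega: reached.
epsilon would need sigma and gamma (R6), but gamma is never established.
Reached: iota, nu, and omega — 3 of the 5.

3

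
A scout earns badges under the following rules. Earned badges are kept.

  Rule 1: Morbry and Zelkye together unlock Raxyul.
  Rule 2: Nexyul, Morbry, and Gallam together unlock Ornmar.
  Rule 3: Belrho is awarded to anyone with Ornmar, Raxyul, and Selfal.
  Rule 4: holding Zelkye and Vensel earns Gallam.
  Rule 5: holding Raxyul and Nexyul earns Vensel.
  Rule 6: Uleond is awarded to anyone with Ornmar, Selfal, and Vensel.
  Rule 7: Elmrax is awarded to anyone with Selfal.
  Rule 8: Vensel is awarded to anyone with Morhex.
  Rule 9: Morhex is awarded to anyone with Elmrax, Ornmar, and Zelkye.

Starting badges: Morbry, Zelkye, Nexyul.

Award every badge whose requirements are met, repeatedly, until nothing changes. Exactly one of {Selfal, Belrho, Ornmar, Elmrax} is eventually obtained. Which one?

Ornmar

With Morbry and Zelkye, Raxyul is earned (Rule 1).
With Raxyul and Nexyul, Vensel is earned (Rule 5).
With Zelkye and Vensel, Gallam is earned (Rule 4).
With Nexyul, Morbry, and Gallam, Ornmar is earned (Rule 2).
Elmrax would need Selfal (Rule 7), but Selfal is never earned. No rule produces Selfal, and it is not given. Belrho would need Ornmar, Raxyul, and Selfal (Rule 3), but Selfal is never earned.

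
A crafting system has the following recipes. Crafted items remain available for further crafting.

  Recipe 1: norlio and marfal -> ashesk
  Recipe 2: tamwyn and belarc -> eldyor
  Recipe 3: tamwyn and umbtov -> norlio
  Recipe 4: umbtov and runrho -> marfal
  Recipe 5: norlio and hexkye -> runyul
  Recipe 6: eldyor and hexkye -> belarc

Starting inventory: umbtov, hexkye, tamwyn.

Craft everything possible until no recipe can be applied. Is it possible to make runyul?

tamwyn and umbtov -> norlio (Recipe 3).
Using Recipe 5, norlio and hexkye make runyul.

Yes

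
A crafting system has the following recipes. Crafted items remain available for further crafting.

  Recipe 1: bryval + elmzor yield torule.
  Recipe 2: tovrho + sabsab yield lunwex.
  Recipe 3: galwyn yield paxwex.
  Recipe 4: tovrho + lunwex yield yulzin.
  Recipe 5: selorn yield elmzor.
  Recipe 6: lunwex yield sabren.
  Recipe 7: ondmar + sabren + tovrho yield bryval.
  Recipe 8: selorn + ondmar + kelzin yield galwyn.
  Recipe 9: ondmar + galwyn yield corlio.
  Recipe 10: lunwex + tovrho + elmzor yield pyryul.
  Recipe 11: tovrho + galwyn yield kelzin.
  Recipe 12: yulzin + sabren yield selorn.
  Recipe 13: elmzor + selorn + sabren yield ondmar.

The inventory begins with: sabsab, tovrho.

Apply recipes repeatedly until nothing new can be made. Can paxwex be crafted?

No

paxwex would need galwyn (Recipe 3), but galwyn is never obtained.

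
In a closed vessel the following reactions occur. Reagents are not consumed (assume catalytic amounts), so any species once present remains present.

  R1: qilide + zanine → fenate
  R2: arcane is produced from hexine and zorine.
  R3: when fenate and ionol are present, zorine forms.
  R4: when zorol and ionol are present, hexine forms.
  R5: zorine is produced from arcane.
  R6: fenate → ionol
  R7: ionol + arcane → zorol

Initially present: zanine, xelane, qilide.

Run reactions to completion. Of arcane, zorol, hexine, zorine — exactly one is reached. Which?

qilide and zanine present → fenate forms (R1).
fenate present → ionol forms (R6).
fenate and ionol present → zorine forms (R3).
zorol would need ionol and arcane (R7), but arcane never forms. hexine would need zorol and ionol (R4), but zorol never forms. arcane would need hexine and zorine (R2), but hexine never forms.

zorine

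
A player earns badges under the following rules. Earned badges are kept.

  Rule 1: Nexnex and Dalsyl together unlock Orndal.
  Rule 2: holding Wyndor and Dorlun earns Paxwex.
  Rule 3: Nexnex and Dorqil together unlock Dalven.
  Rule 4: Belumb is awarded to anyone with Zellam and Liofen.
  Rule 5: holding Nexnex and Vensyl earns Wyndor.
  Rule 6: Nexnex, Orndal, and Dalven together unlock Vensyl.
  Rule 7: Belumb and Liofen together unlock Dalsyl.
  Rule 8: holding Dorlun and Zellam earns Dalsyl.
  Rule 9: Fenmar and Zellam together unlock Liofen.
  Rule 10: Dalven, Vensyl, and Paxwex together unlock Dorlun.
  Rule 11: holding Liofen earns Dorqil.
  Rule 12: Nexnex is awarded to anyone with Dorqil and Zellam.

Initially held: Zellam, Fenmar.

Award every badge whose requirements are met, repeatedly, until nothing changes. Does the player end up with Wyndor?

Yes

With Fenmar and Zellam, Liofen is earned (Rule 9).
With Zellam and Liofen, Belumb is earned (Rule 4).
With Liofen, Dorqil is earned (Rule 11).
With Belumb and Liofen, Dalsyl is earned (Rule 7).
With Dorqil and Zellam, Nexnex is earned (Rule 12).
With Nexnex and Dalsyl, Orndal is earned (Rule 1).
With Nexnex and Dorqil, Dalven is earned (Rule 3).
With Nexnex, Orndal, and Dalven, Vensyl is earned (Rule 6).
With Nexnex and Vensyl, Wyndor is earned (Rule 5).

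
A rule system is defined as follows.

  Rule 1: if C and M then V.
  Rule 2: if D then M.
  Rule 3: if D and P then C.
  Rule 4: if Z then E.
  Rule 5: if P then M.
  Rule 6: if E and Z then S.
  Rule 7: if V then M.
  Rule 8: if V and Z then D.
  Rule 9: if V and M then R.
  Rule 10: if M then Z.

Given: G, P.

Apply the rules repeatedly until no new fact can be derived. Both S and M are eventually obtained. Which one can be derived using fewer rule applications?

M: P holds, so M follows (Rule 5). [1 rule application]
S: P holds, so M follows (Rule 5). From M, Rule 10 gives Z. From Z, Rule 4 gives E. From E and Z, Rule 6 gives S. [4 rule applications]
M needs fewer.

M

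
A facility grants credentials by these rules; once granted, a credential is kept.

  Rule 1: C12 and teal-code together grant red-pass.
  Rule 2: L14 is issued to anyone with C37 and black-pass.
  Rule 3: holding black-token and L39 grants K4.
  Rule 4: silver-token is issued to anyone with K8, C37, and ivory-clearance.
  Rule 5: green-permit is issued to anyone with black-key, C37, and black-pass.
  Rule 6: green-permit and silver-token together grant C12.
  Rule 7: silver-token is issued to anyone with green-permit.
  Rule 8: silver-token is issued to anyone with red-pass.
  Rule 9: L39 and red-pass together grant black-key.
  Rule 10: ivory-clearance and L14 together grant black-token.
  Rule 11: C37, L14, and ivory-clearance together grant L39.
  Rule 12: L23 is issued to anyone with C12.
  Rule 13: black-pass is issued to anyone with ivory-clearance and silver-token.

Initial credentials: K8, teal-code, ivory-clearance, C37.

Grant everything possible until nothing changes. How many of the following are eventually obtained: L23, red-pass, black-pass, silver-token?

2

Holding K8, C37, and ivory-clearance grants silver-token (Rule 4).
Holding ivory-clearance and silver-token grants black-pass (Rule 13).
L23 would need C12 (Rule 12), but C12 is never granted.
red-pass would need C12 and teal-code (Rule 1), but C12 is never granted.
black-pass: reached.
silver-token: reached.
Reached: black-pass and silver-token — 2 of the 4.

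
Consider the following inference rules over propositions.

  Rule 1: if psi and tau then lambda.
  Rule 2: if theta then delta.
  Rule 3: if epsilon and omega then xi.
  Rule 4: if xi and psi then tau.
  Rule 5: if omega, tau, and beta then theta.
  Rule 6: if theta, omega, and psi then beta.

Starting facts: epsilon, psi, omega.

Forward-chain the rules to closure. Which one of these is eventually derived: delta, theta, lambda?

lambda

From epsilon and omega, Rule 3 gives xi.
xi and psi hold, so tau follows (Rule 4).
From psi and tau, Rule 1 gives lambda.
delta would need theta (Rule 2), but theta is never established. theta would need omega, tau, and beta (Rule 5), but beta is never established.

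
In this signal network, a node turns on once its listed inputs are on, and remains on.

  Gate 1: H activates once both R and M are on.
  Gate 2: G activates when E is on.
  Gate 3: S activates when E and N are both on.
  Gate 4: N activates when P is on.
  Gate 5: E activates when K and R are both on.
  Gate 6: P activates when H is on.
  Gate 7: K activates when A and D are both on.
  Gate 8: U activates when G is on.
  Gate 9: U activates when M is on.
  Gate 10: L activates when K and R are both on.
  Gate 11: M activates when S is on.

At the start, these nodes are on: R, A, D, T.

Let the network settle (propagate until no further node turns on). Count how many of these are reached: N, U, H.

1

Gate 7: A and D on → K on.
K and R are on, so E activates (Gate 5).
E is on, so G activates (Gate 2).
Gate 8: G on → U on.
N would need P (Gate 4), but P never turns on.
U: reached.
H would need R and M (Gate 1), but M never turns on.
Reached: U — 1 of the 3.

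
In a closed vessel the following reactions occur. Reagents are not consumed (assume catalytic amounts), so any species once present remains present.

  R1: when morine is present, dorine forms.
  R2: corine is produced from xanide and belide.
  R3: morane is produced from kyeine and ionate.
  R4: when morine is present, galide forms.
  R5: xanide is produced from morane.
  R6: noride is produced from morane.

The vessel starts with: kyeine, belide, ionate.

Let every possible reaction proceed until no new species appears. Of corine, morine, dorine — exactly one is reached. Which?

kyeine and ionate present → morane forms (R3).
morane present → xanide forms (R5).
xanide and belide present → corine forms (R2).
dorine would need morine (R1), but morine never forms. No rule produces morine, and it is not given.

corine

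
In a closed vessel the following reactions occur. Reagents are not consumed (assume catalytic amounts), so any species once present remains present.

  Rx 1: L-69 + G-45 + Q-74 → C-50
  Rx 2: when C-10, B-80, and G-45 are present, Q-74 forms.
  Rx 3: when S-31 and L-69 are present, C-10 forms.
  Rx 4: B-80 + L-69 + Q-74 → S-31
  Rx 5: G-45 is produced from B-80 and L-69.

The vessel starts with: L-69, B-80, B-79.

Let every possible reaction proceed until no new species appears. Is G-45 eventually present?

Yes

B-80 and L-69 present → G-45 forms (Rx 5).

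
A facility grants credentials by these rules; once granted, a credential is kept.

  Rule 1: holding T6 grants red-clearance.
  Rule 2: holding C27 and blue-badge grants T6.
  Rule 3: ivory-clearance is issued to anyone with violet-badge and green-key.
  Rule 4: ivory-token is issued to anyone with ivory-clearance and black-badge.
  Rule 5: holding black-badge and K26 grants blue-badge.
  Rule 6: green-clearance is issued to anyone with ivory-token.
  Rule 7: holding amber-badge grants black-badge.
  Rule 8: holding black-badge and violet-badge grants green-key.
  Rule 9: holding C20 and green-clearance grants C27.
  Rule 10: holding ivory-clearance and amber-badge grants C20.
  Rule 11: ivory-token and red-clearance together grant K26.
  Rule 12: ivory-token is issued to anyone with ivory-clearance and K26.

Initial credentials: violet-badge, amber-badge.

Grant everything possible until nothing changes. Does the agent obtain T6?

No

T6 would need C27 and blue-badge (Rule 2), but blue-badge is never granted.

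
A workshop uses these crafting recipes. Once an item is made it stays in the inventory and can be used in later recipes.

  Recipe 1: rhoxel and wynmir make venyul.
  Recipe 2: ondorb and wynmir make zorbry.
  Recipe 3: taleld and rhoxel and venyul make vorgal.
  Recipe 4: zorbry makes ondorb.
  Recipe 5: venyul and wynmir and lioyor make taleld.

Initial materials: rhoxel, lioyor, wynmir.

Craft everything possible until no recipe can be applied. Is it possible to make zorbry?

zorbry would need ondorb and wynmir (Recipe 2), but ondorb is never obtained.

No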